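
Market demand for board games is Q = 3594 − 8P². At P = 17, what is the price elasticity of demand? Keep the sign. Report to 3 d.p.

-3.607

At P = 17, Q = 1282.
dQ/dP = −16P = -272.
ε = (dQ/dP)(P/Q) = (-272)(17/1282).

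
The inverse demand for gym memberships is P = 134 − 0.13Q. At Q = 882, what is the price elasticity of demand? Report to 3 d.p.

-0.169

At Q = 882, P = 134 − 0.13(882) = 19.34.
dP/dQ = −0.13, so dQ/dP = 1/(−0.13) = -7.692.
ε = (dQ/dP)(P/Q) = (-7.692)(19.34/882).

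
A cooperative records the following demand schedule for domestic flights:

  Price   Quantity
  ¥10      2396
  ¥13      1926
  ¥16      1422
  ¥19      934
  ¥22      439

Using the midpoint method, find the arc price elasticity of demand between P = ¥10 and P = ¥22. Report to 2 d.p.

At P = 10, Q = 2396; at P = 22, Q = 439.
ΔQ = -1957, ΔP = 12. Midpoints: P̄ = 16.00, Q̄ = 1417.5.
ε = (ΔQ/ΔP)(P̄/Q̄) = (-1957/12)(16.00/1417.5).

-1.84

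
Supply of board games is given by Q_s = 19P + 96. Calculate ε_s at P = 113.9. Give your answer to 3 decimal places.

0.958

At P = 113.9, Q_s = 2260.10.
dQ_s/dP = 19.
ε_s = (dQ_s/dP)(P/Q_s) = (19)(113.9/2260.10).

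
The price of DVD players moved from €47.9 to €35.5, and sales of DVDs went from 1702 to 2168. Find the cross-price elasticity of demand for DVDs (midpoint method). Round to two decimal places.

-0.81

ΔQ_x = 2168 − 1702 = 466; ΔP_y = 35.5 − 47.9 = -12.4.
Midpoints: P̄_y = 41.70, Q̄_x = 1935.0.
ε_xy = (ΔQ_x/ΔP_y)(P̄_y/Q̄_x) = (466/-12.4)(41.70/1935.0).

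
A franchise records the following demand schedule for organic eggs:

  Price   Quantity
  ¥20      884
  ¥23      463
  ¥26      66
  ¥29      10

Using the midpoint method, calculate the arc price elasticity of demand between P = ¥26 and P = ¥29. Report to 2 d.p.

-13.51

At P = 26, Q = 66; at P = 29, Q = 10.
ΔQ = -56, ΔP = 3. Midpoints: P̄ = 27.50, Q̄ = 38.0.
ε = (ΔQ/ΔP)(P̄/Q̄) = (-56/3)(27.50/38.0).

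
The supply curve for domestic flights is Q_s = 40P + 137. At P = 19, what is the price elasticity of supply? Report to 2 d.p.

At P = 19, Q_s = 897.
dQ_s/dP = 40.
ε_s = (dQ_s/dP)(P/Q_s) = (40)(19/897).

0.85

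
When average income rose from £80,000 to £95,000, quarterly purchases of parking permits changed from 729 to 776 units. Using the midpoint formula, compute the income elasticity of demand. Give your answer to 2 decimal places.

0.36

ΔQ = 47, ΔI = 15000. Midpoints: Ī = 87,500, Q̄ = 752.5.
ε_I = (ΔQ/ΔI)(Ī/Q̄) = (47/15000)(87500/752.5).
ε_I > 0, so the good is normal.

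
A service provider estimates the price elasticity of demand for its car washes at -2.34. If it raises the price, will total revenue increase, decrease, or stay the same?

decrease

|ε| = 2.34 > 1, so demand is elastic. A price rise therefore reduces total revenue.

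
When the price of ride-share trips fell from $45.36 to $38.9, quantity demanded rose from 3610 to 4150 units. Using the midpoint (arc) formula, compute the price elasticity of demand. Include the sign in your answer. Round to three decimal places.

-0.908

ΔQ = 4150 − 3610 = 540; ΔP = 38.9 − 45.36 = -6.46.
Midpoints: P̄ = 42.13, Q̄ = 3880.0.
ε = (ΔQ/ΔP)(P̄/Q̄) = (540/-6.46)(42.13/3880.0).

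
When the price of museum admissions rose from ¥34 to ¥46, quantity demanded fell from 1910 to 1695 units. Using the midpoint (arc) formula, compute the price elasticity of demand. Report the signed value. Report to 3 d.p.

-0.398

ΔQ = 1695 − 1910 = -215; ΔP = 46 − 34 = 12.
Midpoints: P̄ = 40.00, Q̄ = 1802.5.
ε = (ΔQ/ΔP)(P̄/Q̄) = (-215/12)(40.00/1802.5).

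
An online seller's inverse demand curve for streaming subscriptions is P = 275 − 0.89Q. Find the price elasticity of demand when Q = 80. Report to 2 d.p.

At Q = 80, P = 275 − 0.89(80) = 203.80.
dP/dQ = −0.89, so dQ/dP = 1/(−0.89) = -1.124.
ε = (dQ/dP)(P/Q) = (-1.124)(203.80/80).

-2.86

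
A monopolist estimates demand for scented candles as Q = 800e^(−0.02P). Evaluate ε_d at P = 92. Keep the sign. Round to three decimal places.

At P = 92, Q = 127.054.
dQ/dP = −0.02·800e^(−0.02P) = −0.02Q = -2.541.
ε = (dQ/dP)(P/Q) = (-2.541)(92/127.054).

-1.840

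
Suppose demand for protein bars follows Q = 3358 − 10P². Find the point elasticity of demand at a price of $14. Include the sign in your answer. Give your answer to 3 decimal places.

At P = 14, Q = 1398.
dQ/dP = −20P = -280.
ε = (dQ/dP)(P/Q) = (-280)(14/1398).

-2.804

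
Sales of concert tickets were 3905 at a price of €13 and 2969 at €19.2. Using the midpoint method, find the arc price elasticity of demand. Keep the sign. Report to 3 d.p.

-0.707

ΔQ = 2969 − 3905 = -936; ΔP = 19.2 − 13 = 6.2.
Midpoints: P̄ = 16.10, Q̄ = 3437.0.
ε = (ΔQ/ΔP)(P̄/Q̄) = (-936/6.2)(16.10/3437.0).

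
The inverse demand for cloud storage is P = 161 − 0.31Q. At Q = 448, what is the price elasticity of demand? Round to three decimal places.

At Q = 448, P = 161 − 0.31(448) = 22.12.
dP/dQ = −0.31, so dQ/dP = 1/(−0.31) = -3.226.
ε = (dQ/dP)(P/Q) = (-3.226)(22.12/448).

-0.159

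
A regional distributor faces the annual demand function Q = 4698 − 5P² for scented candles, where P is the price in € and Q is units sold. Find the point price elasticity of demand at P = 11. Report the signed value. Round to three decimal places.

At P = 11, Q = 4093.
dQ/dP = −10P = -110.
ε = (dQ/dP)(P/Q) = (-110)(11/4093).

-0.296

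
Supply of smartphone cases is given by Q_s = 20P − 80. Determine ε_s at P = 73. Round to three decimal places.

At P = 73, Q_s = 1380.
dQ_s/dP = 20.
ε_s = (dQ_s/dP)(P/Q_s) = (20)(73/1380).

1.058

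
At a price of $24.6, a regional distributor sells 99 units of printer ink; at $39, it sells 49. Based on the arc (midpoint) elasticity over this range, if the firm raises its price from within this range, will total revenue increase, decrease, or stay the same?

decrease

Arc ε = (-50/14.4)(31.80/74.0) ≈ -1.492.
|ε| = 1.49 > 1, so demand is elastic. A price rise therefore reduces total revenue.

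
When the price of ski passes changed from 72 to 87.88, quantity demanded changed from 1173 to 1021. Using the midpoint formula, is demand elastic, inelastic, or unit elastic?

inelastic

Arc ε ≈ -0.698.
|ε| = 0.70 < 1.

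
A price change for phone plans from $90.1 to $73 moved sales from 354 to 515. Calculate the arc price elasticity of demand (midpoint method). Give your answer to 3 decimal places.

-1.767

ΔQ = 515 − 354 = 161; ΔP = 73 − 90.1 = -17.1.
Midpoints: P̄ = 81.55, Q̄ = 434.5.
ε = (ΔQ/ΔP)(P̄/Q̄) = (161/-17.1)(81.55/434.5).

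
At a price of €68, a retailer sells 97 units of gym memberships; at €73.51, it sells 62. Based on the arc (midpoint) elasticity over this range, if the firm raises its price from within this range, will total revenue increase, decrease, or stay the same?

decrease

Arc ε = (-35/5.51)(70.75/79.5) ≈ -5.653.
|ε| = 5.65 > 1, so demand is elastic. A price rise therefore reduces total revenue.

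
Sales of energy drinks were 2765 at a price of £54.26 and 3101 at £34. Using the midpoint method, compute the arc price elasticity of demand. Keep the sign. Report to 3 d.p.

-0.250

ΔQ = 3101 − 2765 = 336; ΔP = 34 − 54.26 = -20.26.
Midpoints: P̄ = 44.13, Q̄ = 2933.0.
ε = (ΔQ/ΔP)(P̄/Q̄) = (336/-20.26)(44.13/2933.0).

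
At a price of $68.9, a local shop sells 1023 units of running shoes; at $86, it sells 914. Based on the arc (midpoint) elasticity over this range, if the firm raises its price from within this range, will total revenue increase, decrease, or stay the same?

increase

Arc ε = (-109/17.1)(77.45/968.5) ≈ -0.510.
|ε| = 0.51 < 1, so demand is inelastic. A price rise therefore raises total revenue.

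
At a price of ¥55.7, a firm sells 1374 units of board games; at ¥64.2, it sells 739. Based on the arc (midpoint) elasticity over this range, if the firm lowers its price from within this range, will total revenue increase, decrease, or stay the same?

Arc ε = (-635/8.5)(59.95/1056.5) ≈ -4.239.
|ε| = 4.24 > 1, so demand is elastic. A price cut therefore raises total revenue.

increase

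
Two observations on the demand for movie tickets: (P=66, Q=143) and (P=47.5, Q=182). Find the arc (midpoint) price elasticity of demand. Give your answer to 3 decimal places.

ΔQ = 182 − 143 = 39; ΔP = 47.5 − 66 = -18.5.
Midpoints: P̄ = 56.75, Q̄ = 162.5.
ε = (ΔQ/ΔP)(P̄/Q̄) = (39/-18.5)(56.75/162.5).

-0.736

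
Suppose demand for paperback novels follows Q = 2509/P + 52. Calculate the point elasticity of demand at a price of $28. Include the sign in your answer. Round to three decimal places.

At P = 28, Q = 141.607.
dQ/dP = −2509/P² = -3.200.
ε = (dQ/dP)(P/Q) = (-3.200)(28/141.607).

-0.633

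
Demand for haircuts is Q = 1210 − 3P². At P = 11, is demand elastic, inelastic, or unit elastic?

inelastic

Q = 847, dQ/dP = -66.
ε = (dQ/dP)(P/Q) ≈ -0.857.
|ε| = 0.86 < 1.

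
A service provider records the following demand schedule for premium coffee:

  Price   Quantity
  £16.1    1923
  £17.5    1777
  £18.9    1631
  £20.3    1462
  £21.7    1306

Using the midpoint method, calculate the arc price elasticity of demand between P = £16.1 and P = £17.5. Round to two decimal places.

-0.95

At P = 16.1, Q = 1923; at P = 17.5, Q = 1777.
ΔQ = -146, ΔP = 1.4. Midpoints: P̄ = 16.80, Q̄ = 1850.0.
ε = (ΔQ/ΔP)(P̄/Q̄) = (-146/1.4)(16.80/1850.0).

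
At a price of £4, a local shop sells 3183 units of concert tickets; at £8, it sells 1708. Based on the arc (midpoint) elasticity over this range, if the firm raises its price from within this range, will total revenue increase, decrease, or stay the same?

Arc ε = (-1475/4)(6.00/2445.5) ≈ -0.905.
|ε| = 0.90 < 1, so demand is inelastic. A price rise therefore raises total revenue.

increase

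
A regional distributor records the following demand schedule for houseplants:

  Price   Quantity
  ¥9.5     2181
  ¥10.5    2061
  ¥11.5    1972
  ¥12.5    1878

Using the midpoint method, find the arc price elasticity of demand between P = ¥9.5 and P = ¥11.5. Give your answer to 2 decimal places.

-0.53

At P = 9.5, Q = 2181; at P = 11.5, Q = 1972.
ΔQ = -209, ΔP = 2.0. Midpoints: P̄ = 10.50, Q̄ = 2076.5.
ε = (ΔQ/ΔP)(P̄/Q̄) = (-209/2.0)(10.50/2076.5).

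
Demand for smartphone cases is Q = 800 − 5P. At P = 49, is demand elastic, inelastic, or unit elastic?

Q = 555, dQ/dP = -5.
ε = (dQ/dP)(P/Q) ≈ -0.441.
|ε| = 0.44 < 1.

inelastic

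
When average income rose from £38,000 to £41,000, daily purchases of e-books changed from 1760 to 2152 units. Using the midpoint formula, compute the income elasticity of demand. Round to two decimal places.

ΔQ = 392, ΔI = 3000. Midpoints: Ī = 39,500, Q̄ = 1956.0.
ε_I = (ΔQ/ΔI)(Ī/Q̄) = (392/3000)(39500/1956.0).
ε_I > 0, so the good is normal.

2.64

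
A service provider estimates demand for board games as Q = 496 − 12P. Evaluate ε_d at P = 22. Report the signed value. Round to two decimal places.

At P = 22, Q = 232.
dQ/dP = −12.
ε = (dQ/dP)(P/Q) = (-12)(22/232).
|ε| > 1, so demand is elastic at this price.

-1.14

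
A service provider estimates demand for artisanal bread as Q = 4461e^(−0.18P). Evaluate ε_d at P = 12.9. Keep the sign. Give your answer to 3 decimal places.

At P = 12.9, Q = 437.523.
dQ/dP = −0.18·4461e^(−0.18P) = −0.18Q = -78.754.
ε = (dQ/dP)(P/Q) = (-78.754)(12.9/437.523).
|ε| > 1, so demand is elastic at this price.

-2.322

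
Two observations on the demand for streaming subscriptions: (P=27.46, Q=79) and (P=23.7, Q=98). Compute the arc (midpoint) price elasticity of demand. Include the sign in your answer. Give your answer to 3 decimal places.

-1.461

ΔQ = 98 − 79 = 19; ΔP = 23.7 − 27.46 = -3.76.
Midpoints: P̄ = 25.58, Q̄ = 88.5.
ε = (ΔQ/ΔP)(P̄/Q̄) = (19/-3.76)(25.58/88.5).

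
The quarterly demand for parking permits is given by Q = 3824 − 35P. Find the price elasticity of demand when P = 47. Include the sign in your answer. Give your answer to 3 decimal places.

-0.755

At P = 47, Q = 2179.
dQ/dP = −35.
ε = (dQ/dP)(P/Q) = (-35)(47/2179).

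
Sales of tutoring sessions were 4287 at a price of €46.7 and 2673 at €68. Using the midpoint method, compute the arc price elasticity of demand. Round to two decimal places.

ΔQ = 2673 − 4287 = -1614; ΔP = 68 − 46.7 = 21.3.
Midpoints: P̄ = 57.35, Q̄ = 3480.0.
ε = (ΔQ/ΔP)(P̄/Q̄) = (-1614/21.3)(57.35/3480.0).

-1.25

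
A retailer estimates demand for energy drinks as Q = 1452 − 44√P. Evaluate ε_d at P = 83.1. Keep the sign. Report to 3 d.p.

At P = 83.1, Q = 1050.900.
dQ/dP = −44/(2√P) = -2.413.
ε = (dQ/dP)(P/Q) = (-2.413)(83.1/1050.900).
|ε| < 1, so demand is inelastic at this price.

-0.191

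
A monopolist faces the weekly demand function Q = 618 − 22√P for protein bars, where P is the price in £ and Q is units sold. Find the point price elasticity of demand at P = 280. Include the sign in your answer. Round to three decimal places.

-0.737

At P = 280, Q = 249.870.
dQ/dP = −22/(2√P) = -0.657.
ε = (dQ/dP)(P/Q) = (-0.657)(280/249.870).
|ε| < 1, so demand is inelastic at this price.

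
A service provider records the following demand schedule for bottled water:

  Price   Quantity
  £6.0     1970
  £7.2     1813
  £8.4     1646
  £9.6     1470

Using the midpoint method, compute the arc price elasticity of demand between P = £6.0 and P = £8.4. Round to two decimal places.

-0.54

At P = 6.0, Q = 1970; at P = 8.4, Q = 1646.
ΔQ = -324, ΔP = 2.4. Midpoints: P̄ = 7.20, Q̄ = 1808.0.
ε = (ΔQ/ΔP)(P̄/Q̄) = (-324/2.4)(7.20/1808.0).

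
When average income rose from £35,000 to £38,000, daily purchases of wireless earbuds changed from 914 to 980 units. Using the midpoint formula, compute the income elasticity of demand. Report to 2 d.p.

ΔQ = 66, ΔI = 3000. Midpoints: Ī = 36,500, Q̄ = 947.0.
ε_I = (ΔQ/ΔI)(Ī/Q̄) = (66/3000)(36500/947.0).

0.85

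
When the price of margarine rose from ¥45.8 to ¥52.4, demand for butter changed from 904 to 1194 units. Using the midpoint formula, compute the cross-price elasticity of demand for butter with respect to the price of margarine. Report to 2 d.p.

2.06

ΔQ_x = 1194 − 904 = 290; ΔP_y = 52.4 − 45.8 = 6.6.
Midpoints: P̄_y = 49.10, Q̄_x = 1049.0.
ε_xy = (ΔQ_x/ΔP_y)(P̄_y/Q̄_x) = (290/6.6)(49.10/1049.0).
ε_xy > 0, so the goods are substitutes.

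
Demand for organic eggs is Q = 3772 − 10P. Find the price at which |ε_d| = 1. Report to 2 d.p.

For linear demand Q = a − bP, ε = −bP/(a − bP). |ε| = 1 when bP = a − bP, i.e. P = a/(2b).
P = 3772/(2·10) = 3772/20 = 188.6000.

188.60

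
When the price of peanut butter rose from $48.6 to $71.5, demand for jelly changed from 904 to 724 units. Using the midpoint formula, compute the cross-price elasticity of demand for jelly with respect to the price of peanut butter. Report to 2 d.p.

-0.58

ΔQ_x = 724 − 904 = -180; ΔP_y = 71.5 − 48.6 = 22.9.
Midpoints: P̄_y = 60.05, Q̄_x = 814.0.
ε_xy = (ΔQ_x/ΔP_y)(P̄_y/Q̄_x) = (-180/22.9)(60.05/814.0).
ε_xy < 0, so the goods are complements.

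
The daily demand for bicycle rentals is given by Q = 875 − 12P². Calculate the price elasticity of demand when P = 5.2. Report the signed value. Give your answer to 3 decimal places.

At P = 5.2, Q = 550.520.
dQ/dP = −24P = -124.800.
ε = (dQ/dP)(P/Q) = (-124.800)(5.2/550.520).
|ε| > 1, so demand is elastic at this price.

-1.179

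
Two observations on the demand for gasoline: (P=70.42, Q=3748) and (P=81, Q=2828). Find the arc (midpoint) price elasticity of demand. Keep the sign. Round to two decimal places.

ΔQ = 2828 − 3748 = -920; ΔP = 81 − 70.42 = 10.58.
Midpoints: P̄ = 75.71, Q̄ = 3288.0.
ε = (ΔQ/ΔP)(P̄/Q̄) = (-920/10.58)(75.71/3288.0).

-2.00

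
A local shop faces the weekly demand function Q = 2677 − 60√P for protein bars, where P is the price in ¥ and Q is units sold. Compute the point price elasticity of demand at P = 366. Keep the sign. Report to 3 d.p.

At P = 366, Q = 1529.132.
dQ/dP = −60/(2√P) = -1.568.
ε = (dQ/dP)(P/Q) = (-1.568)(366/1529.132).
|ε| < 1, so demand is inelastic at this price.

-0.375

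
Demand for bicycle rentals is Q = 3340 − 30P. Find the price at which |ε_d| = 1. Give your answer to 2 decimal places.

55.67

For linear demand Q = a − bP, ε = −bP/(a − bP). |ε| = 1 when bP = a − bP, i.e. P = a/(2b).
P = 3340/(2·30) = 3340/60 = 55.6667.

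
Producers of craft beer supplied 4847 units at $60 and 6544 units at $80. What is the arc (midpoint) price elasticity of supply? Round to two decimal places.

1.04

ΔQ = 6544 − 4847 = 1697; ΔP = 80 − 60 = 20.
Midpoints: P̄ = 70.00, Q̄ = 5695.5.
ε_s = (ΔQ/ΔP)(P̄/Q̄) = (1697/20)(70.00/5695.5).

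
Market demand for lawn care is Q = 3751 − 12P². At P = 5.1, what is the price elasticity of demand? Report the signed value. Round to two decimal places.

At P = 5.1, Q = 3438.880.
dQ/dP = −24P = -122.400.
ε = (dQ/dP)(P/Q) = (-122.400)(5.1/3438.880).

-0.18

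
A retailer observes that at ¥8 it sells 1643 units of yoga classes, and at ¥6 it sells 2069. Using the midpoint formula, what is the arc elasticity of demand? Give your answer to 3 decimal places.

-0.803

ΔQ = 2069 − 1643 = 426; ΔP = 6 − 8 = -2.
Midpoints: P̄ = 7.00, Q̄ = 1856.0.
ε = (ΔQ/ΔP)(P̄/Q̄) = (426/-2)(7.00/1856.0).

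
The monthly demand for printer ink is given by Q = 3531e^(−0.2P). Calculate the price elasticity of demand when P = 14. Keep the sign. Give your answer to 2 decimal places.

At P = 14, Q = 214.720.
dQ/dP = −0.2·3531e^(−0.2P) = −0.2Q = -42.944.
ε = (dQ/dP)(P/Q) = (-42.944)(14/214.720).

-2.80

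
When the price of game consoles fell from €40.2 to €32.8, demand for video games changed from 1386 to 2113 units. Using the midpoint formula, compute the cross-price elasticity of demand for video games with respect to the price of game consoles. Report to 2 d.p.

ΔQ_x = 2113 − 1386 = 727; ΔP_y = 32.8 − 40.2 = -7.4.
Midpoints: P̄_y = 36.50, Q̄_x = 1749.5.
ε_xy = (ΔQ_x/ΔP_y)(P̄_y/Q̄_x) = (727/-7.4)(36.50/1749.5).

-2.05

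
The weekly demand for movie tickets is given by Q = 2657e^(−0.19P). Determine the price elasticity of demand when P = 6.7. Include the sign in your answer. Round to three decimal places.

-1.273

At P = 6.7, Q = 743.934.
dQ/dP = −0.19·2657e^(−0.19P) = −0.19Q = -141.348.
ε = (dQ/dP)(P/Q) = (-141.348)(6.7/743.934).
|ε| > 1, so demand is elastic at this price.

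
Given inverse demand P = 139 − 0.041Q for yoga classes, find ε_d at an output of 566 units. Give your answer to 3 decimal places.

At Q = 566, P = 139 − 0.041(566) = 115.79.
dP/dQ = −0.041, so dQ/dP = 1/(−0.041) = -24.390.
ε = (dQ/dP)(P/Q) = (-24.390)(115.79/566).

-4.990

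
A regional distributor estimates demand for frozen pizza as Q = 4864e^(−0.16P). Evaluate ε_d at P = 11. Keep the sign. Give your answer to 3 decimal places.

-1.760

At P = 11, Q = 836.826.
dQ/dP = −0.16·4864e^(−0.16P) = −0.16Q = -133.892.
ε = (dQ/dP)(P/Q) = (-133.892)(11/836.826).
|ε| > 1, so demand is elastic at this price.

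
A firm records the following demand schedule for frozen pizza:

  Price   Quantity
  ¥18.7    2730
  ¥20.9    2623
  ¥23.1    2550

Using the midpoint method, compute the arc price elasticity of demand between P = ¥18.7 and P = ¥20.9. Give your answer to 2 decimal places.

At P = 18.7, Q = 2730; at P = 20.9, Q = 2623.
ΔQ = -107, ΔP = 2.2. Midpoints: P̄ = 19.80, Q̄ = 2676.5.
ε = (ΔQ/ΔP)(P̄/Q̄) = (-107/2.2)(19.80/2676.5).

-0.36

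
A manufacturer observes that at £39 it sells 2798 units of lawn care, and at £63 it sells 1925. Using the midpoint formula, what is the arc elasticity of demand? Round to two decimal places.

-0.79

ΔQ = 1925 − 2798 = -873; ΔP = 63 − 39 = 24.
Midpoints: P̄ = 51.00, Q̄ = 2361.5.
ε = (ΔQ/ΔP)(P̄/Q̄) = (-873/24)(51.00/2361.5).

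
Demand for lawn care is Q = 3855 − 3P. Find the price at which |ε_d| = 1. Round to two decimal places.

For linear demand Q = a − bP, ε = −bP/(a − bP). |ε| = 1 when bP = a − bP, i.e. P = a/(2b).
P = 3855/(2·3) = 3855/6 = 642.5000.

642.50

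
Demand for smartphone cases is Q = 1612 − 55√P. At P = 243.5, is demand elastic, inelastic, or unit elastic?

Q = 753.753, dQ/dP = -1.762.
ε = (dQ/dP)(P/Q) ≈ -0.569.
|ε| = 0.57 < 1.

inelastic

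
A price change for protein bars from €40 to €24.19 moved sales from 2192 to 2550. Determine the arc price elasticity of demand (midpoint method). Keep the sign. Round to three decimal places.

ΔQ = 2550 − 2192 = 358; ΔP = 24.19 − 40 = -15.81.
Midpoints: P̄ = 32.09, Q̄ = 2371.0.
ε = (ΔQ/ΔP)(P̄/Q̄) = (358/-15.81)(32.09/2371.0).

-0.307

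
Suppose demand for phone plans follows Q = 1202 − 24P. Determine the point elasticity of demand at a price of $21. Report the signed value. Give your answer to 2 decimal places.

At P = 21, Q = 698.
dQ/dP = −24.
ε = (dQ/dP)(P/Q) = (-24)(21/698).

-0.72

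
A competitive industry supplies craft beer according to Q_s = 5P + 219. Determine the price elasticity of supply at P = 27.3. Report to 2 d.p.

0.38

At P = 27.3, Q_s = 355.50.
dQ_s/dP = 5.
ε_s = (dQ_s/dP)(P/Q_s) = (5)(27.3/355.50).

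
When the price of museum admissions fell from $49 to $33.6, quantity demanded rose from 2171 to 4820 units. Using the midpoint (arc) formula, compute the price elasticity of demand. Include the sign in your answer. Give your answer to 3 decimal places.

-2.032

ΔQ = 4820 − 2171 = 2649; ΔP = 33.6 − 49 = -15.4.
Midpoints: P̄ = 41.30, Q̄ = 3495.5.
ε = (ΔQ/ΔP)(P̄/Q̄) = (2649/-15.4)(41.30/3495.5).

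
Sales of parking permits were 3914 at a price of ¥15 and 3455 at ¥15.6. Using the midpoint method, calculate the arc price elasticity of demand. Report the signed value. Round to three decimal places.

-3.177

ΔQ = 3455 − 3914 = -459; ΔP = 15.6 − 15 = 0.6.
Midpoints: P̄ = 15.30, Q̄ = 3684.5.
ε = (ΔQ/ΔP)(P̄/Q̄) = (-459/0.6)(15.30/3684.5).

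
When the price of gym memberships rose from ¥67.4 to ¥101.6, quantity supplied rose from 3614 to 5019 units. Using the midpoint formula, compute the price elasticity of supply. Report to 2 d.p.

0.80

ΔQ = 5019 − 3614 = 1405; ΔP = 101.6 − 67.4 = 34.2.
Midpoints: P̄ = 84.50, Q̄ = 4316.5.
ε_s = (ΔQ/ΔP)(P̄/Q̄) = (1405/34.2)(84.50/4316.5).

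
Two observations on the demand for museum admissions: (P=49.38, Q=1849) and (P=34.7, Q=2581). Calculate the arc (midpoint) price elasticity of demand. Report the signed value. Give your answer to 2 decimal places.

-0.95

ΔQ = 2581 − 1849 = 732; ΔP = 34.7 − 49.38 = -14.68.
Midpoints: P̄ = 42.04, Q̄ = 2215.0.
ε = (ΔQ/ΔP)(P̄/Q̄) = (732/-14.68)(42.04/2215.0).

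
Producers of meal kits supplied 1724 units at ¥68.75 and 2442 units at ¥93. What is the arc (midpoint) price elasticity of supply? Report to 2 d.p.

1.15

ΔQ = 2442 − 1724 = 718; ΔP = 93 − 68.75 = 24.25.
Midpoints: P̄ = 80.88, Q̄ = 2083.0.
ε_s = (ΔQ/ΔP)(P̄/Q̄) = (718/24.25)(80.88/2083.0).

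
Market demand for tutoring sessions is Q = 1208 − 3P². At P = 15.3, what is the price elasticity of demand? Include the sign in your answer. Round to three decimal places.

At P = 15.3, Q = 505.730.
dQ/dP = −6P = -91.800.
ε = (dQ/dP)(P/Q) = (-91.800)(15.3/505.730).

-2.777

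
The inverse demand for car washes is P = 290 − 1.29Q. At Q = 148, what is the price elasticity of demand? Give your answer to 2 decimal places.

At Q = 148, P = 290 − 1.29(148) = 99.08.
dP/dQ = −1.29, so dQ/dP = 1/(−1.29) = -0.775.
ε = (dQ/dP)(P/Q) = (-0.775)(99.08/148).

-0.52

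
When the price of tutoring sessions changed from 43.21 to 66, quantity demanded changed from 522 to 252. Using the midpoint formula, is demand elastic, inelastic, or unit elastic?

Arc ε ≈ -1.672.
|ε| = 1.67 > 1.

elastic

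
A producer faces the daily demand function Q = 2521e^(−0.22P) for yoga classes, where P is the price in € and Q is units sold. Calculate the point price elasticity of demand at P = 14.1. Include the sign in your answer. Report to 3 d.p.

At P = 14.1, Q = 113.342.
dQ/dP = −0.22·2521e^(−0.22P) = −0.22Q = -24.935.
ε = (dQ/dP)(P/Q) = (-24.935)(14.1/113.342).
|ε| > 1, so demand is elastic at this price.

-3.102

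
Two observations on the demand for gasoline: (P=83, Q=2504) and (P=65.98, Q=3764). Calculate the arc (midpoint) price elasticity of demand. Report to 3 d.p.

-1.760

ΔQ = 3764 − 2504 = 1260; ΔP = 65.98 − 83 = -17.02.
Midpoints: P̄ = 74.49, Q̄ = 3134.0.
ε = (ΔQ/ΔP)(P̄/Q̄) = (1260/-17.02)(74.49/3134.0).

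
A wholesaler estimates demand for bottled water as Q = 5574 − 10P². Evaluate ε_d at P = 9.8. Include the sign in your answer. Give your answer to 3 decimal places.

-0.416

At P = 9.8, Q = 4613.600.
dQ/dP = −20P = -196.
ε = (dQ/dP)(P/Q) = (-196)(9.8/4613.600).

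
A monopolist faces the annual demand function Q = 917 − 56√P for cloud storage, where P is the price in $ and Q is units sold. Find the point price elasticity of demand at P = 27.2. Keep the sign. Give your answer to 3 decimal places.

-0.234

At P = 27.2, Q = 624.940.
dQ/dP = −56/(2√P) = -5.369.
ε = (dQ/dP)(P/Q) = (-5.369)(27.2/624.940).
|ε| < 1, so demand is inelastic at this price.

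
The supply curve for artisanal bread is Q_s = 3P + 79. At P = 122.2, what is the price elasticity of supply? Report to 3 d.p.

0.823

At P = 122.2, Q_s = 445.60.
dQ_s/dP = 3.
ε_s = (dQ_s/dP)(P/Q_s) = (3)(122.2/445.60).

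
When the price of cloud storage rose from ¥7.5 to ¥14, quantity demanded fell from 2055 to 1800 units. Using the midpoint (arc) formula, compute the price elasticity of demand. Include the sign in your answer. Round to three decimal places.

ΔQ = 1800 − 2055 = -255; ΔP = 14 − 7.5 = 6.5.
Midpoints: P̄ = 10.75, Q̄ = 1927.5.
ε = (ΔQ/ΔP)(P̄/Q̄) = (-255/6.5)(10.75/1927.5).

-0.219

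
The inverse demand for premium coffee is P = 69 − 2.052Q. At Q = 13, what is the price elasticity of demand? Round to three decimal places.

At Q = 13, P = 69 − 2.052(13) = 42.32.
dP/dQ = −2.052, so dQ/dP = 1/(−2.052) = -0.487.
ε = (dQ/dP)(P/Q) = (-0.487)(42.32/13).

-1.587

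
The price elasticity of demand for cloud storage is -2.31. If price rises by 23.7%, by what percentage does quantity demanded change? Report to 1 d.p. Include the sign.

%ΔQ ≈ ε × %ΔP = (-2.31)(23.7%) = -54.75%.

-54.7%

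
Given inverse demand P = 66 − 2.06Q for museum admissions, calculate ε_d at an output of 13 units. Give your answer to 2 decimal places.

-1.46

At Q = 13, P = 66 − 2.06(13) = 39.22.
dP/dQ = −2.06, so dQ/dP = 1/(−2.06) = -0.485.
ε = (dQ/dP)(P/Q) = (-0.485)(39.22/13).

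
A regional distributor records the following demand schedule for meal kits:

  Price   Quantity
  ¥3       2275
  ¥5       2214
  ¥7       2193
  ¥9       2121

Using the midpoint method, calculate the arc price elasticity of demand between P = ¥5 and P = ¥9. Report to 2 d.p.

At P = 5, Q = 2214; at P = 9, Q = 2121.
ΔQ = -93, ΔP = 4. Midpoints: P̄ = 7.00, Q̄ = 2167.5.
ε = (ΔQ/ΔP)(P̄/Q̄) = (-93/4)(7.00/2167.5).

-0.08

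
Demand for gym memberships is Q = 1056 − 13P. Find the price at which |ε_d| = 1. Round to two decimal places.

For linear demand Q = a − bP, ε = −bP/(a − bP). |ε| = 1 when bP = a − bP, i.e. P = a/(2b).
P = 1056/(2·13) = 1056/26 = 40.6154.

40.62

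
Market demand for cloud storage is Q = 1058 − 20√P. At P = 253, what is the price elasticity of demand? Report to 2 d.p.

-0.21

At P = 253, Q = 739.881.
dQ/dP = −20/(2√P) = -0.629.
ε = (dQ/dP)(P/Q) = (-0.629)(253/739.881).
|ε| < 1, so demand is inelastic at this price.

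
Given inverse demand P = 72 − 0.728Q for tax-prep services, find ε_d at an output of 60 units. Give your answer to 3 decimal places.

-0.648

At Q = 60, P = 72 − 0.728(60) = 28.32.
dP/dQ = −0.728, so dQ/dP = 1/(−0.728) = -1.374.
ε = (dQ/dP)(P/Q) = (-1.374)(28.32/60).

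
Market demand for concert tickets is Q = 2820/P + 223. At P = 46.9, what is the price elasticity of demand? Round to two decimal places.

-0.21

At P = 46.9, Q = 283.128.
dQ/dP = −2820/P² = -1.282.
ε = (dQ/dP)(P/Q) = (-1.282)(46.9/283.128).
|ε| < 1, so demand is inelastic at this price.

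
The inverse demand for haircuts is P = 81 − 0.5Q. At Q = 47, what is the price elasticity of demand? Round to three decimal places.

At Q = 47, P = 81 − 0.5(47) = 57.50.
dP/dQ = −0.5, so dQ/dP = 1/(−0.5) = -2.000.
ε = (dQ/dP)(P/Q) = (-2.000)(57.50/47).

-2.447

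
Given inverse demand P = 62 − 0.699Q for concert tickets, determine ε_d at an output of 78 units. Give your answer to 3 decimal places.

At Q = 78, P = 62 − 0.699(78) = 7.48.
dP/dQ = −0.699, so dQ/dP = 1/(−0.699) = -1.431.
ε = (dQ/dP)(P/Q) = (-1.431)(7.48/78).

-0.137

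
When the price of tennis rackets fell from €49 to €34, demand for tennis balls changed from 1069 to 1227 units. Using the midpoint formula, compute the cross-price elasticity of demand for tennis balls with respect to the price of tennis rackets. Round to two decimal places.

ΔQ_x = 1227 − 1069 = 158; ΔP_y = 34 − 49 = -15.
Midpoints: P̄_y = 41.50, Q̄_x = 1148.0.
ε_xy = (ΔQ_x/ΔP_y)(P̄_y/Q̄_x) = (158/-15)(41.50/1148.0).

-0.38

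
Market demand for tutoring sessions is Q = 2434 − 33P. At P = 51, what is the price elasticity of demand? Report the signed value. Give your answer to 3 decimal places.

-2.241

At P = 51, Q = 751.
dQ/dP = −33.
ε = (dQ/dP)(P/Q) = (-33)(51/751).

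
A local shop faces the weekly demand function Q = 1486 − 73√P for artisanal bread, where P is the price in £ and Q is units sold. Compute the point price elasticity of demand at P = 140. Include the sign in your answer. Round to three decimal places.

At P = 140, Q = 622.252.
dQ/dP = −73/(2√P) = -3.085.
ε = (dQ/dP)(P/Q) = (-3.085)(140/622.252).

-0.694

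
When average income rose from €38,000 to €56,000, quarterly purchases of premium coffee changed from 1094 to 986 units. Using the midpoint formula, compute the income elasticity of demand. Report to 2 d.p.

-0.27

ΔQ = -108, ΔI = 18000. Midpoints: Ī = 47,000, Q̄ = 1040.0.
ε_I = (ΔQ/ΔI)(Ī/Q̄) = (-108/18000)(47000/1040.0).
ε_I < 0, so the good is inferior.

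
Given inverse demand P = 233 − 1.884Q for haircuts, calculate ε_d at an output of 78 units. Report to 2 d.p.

At Q = 78, P = 233 − 1.884(78) = 86.05.
dP/dQ = −1.884, so dQ/dP = 1/(−1.884) = -0.531.
ε = (dQ/dP)(P/Q) = (-0.531)(86.05/78).

-0.59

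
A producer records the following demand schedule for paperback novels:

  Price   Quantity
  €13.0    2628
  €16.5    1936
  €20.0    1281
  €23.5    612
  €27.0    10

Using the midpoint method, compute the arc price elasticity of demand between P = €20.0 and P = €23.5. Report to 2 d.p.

-4.39

At P = 20.0, Q = 1281; at P = 23.5, Q = 612.
ΔQ = -669, ΔP = 3.5. Midpoints: P̄ = 21.75, Q̄ = 946.5.
ε = (ΔQ/ΔP)(P̄/Q̄) = (-669/3.5)(21.75/946.5).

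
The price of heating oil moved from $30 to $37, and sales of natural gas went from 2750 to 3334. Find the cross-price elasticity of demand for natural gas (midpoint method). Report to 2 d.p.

ΔQ_x = 3334 − 2750 = 584; ΔP_y = 37 − 30 = 7.
Midpoints: P̄_y = 33.50, Q̄_x = 3042.0.
ε_xy = (ΔQ_x/ΔP_y)(P̄_y/Q̄_x) = (584/7)(33.50/3042.0).
ε_xy > 0, so the goods are substitutes.

0.92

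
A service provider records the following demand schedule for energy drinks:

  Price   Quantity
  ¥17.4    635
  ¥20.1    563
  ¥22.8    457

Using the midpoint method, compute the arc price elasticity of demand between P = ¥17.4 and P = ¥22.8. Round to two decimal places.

At P = 17.4, Q = 635; at P = 22.8, Q = 457.
ΔQ = -178, ΔP = 5.4. Midpoints: P̄ = 20.10, Q̄ = 546.0.
ε = (ΔQ/ΔP)(P̄/Q̄) = (-178/5.4)(20.10/546.0).

-1.21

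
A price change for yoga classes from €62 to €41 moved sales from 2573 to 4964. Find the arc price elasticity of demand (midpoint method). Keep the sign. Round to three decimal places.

-1.556

ΔQ = 4964 − 2573 = 2391; ΔP = 41 − 62 = -21.
Midpoints: P̄ = 51.50, Q̄ = 3768.5.
ε = (ΔQ/ΔP)(P̄/Q̄) = (2391/-21)(51.50/3768.5).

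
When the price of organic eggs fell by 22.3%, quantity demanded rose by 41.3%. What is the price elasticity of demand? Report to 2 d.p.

ε = %ΔQ / %ΔP = (41.3)/(-22.3) = -1.852.

-1.85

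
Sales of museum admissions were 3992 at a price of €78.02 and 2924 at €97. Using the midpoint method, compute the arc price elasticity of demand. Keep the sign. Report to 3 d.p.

ΔQ = 2924 − 3992 = -1068; ΔP = 97 − 78.02 = 18.98.
Midpoints: P̄ = 87.51, Q̄ = 3458.0.
ε = (ΔQ/ΔP)(P̄/Q̄) = (-1068/18.98)(87.51/3458.0).

-1.424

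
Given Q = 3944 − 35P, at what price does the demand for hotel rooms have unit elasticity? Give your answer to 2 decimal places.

For linear demand Q = a − bP, ε = −bP/(a − bP). |ε| = 1 when bP = a − bP, i.e. P = a/(2b).
P = 3944/(2·35) = 3944/70 = 56.3429.

56.34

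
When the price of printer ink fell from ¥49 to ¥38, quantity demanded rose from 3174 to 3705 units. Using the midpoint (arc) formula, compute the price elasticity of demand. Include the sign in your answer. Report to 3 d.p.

ΔQ = 3705 − 3174 = 531; ΔP = 38 − 49 = -11.
Midpoints: P̄ = 43.50, Q̄ = 3439.5.
ε = (ΔQ/ΔP)(P̄/Q̄) = (531/-11)(43.50/3439.5).

-0.611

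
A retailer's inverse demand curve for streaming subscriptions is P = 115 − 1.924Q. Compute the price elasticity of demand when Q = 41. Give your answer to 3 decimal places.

At Q = 41, P = 115 − 1.924(41) = 36.12.
dP/dQ = −1.924, so dQ/dP = 1/(−1.924) = -0.520.
ε = (dQ/dP)(P/Q) = (-0.520)(36.12/41).

-0.458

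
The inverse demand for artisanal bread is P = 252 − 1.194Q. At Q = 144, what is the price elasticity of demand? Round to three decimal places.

At Q = 144, P = 252 − 1.194(144) = 80.06.
dP/dQ = −1.194, so dQ/dP = 1/(−1.194) = -0.838.
ε = (dQ/dP)(P/Q) = (-0.838)(80.06/144).

-0.466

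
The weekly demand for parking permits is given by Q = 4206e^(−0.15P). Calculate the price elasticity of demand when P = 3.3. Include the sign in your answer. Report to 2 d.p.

-0.50

At P = 3.3, Q = 2563.855.
dQ/dP = −0.15·4206e^(−0.15P) = −0.15Q = -384.578.
ε = (dQ/dP)(P/Q) = (-384.578)(3.3/2563.855).
|ε| < 1, so demand is inelastic at this price.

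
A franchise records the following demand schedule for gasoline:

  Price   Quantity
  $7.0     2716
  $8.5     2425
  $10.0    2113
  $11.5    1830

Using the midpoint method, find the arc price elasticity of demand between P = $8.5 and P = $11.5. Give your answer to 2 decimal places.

At P = 8.5, Q = 2425; at P = 11.5, Q = 1830.
ΔQ = -595, ΔP = 3.0. Midpoints: P̄ = 10.00, Q̄ = 2127.5.
ε = (ΔQ/ΔP)(P̄/Q̄) = (-595/3.0)(10.00/2127.5).

-0.93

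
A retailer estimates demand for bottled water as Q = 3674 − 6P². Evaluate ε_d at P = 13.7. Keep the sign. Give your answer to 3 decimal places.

-0.884

At P = 13.7, Q = 2547.860.
dQ/dP = −12P = -164.400.
ε = (dQ/dP)(P/Q) = (-164.400)(13.7/2547.860).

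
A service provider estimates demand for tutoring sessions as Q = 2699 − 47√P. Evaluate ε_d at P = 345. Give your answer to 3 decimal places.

-0.239

At P = 345, Q = 1826.014.
dQ/dP = −47/(2√P) = -1.265.
ε = (dQ/dP)(P/Q) = (-1.265)(345/1826.014).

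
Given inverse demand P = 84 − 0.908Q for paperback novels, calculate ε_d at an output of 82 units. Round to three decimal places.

-0.128

At Q = 82, P = 84 − 0.908(82) = 9.54.
dP/dQ = −0.908, so dQ/dP = 1/(−0.908) = -1.101.
ε = (dQ/dP)(P/Q) = (-1.101)(9.54/82).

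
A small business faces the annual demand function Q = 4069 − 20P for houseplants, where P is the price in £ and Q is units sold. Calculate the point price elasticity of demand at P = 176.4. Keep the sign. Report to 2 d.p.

-6.52

At P = 176.4, Q = 541.
dQ/dP = −20.
ε = (dQ/dP)(P/Q) = (-20)(176.4/541).
|ε| > 1, so demand is elastic at this price.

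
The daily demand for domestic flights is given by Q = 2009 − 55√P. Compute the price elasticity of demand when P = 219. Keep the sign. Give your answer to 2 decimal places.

-0.34

At P = 219, Q = 1195.074.
dQ/dP = −55/(2√P) = -1.858.
ε = (dQ/dP)(P/Q) = (-1.858)(219/1195.074).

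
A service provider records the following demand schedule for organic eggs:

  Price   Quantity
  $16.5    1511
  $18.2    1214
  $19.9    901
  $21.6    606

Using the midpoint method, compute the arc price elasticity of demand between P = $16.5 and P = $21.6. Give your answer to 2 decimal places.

At P = 16.5, Q = 1511; at P = 21.6, Q = 606.
ΔQ = -905, ΔP = 5.1. Midpoints: P̄ = 19.05, Q̄ = 1058.5.
ε = (ΔQ/ΔP)(P̄/Q̄) = (-905/5.1)(19.05/1058.5).

-3.19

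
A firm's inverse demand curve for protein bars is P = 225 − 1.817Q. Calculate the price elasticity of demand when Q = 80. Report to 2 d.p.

-0.55

At Q = 80, P = 225 − 1.817(80) = 79.64.
dP/dQ = −1.817, so dQ/dP = 1/(−1.817) = -0.550.
ε = (dQ/dP)(P/Q) = (-0.550)(79.64/80).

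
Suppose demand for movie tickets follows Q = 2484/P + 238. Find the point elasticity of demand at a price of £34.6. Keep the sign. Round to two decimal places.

-0.23

At P = 34.6, Q = 309.792.
dQ/dP = −2484/P² = -2.075.
ε = (dQ/dP)(P/Q) = (-2.075)(34.6/309.792).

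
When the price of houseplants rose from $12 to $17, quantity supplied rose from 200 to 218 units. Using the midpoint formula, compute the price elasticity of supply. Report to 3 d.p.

0.250

ΔQ = 218 − 200 = 18; ΔP = 17 − 12 = 5.
Midpoints: P̄ = 14.50, Q̄ = 209.0.
ε_s = (ΔQ/ΔP)(P̄/Q̄) = (18/5)(14.50/209.0).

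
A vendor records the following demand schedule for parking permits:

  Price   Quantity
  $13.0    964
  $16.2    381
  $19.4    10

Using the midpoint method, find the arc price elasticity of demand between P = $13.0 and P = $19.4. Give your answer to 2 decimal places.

-4.96

At P = 13.0, Q = 964; at P = 19.4, Q = 10.
ΔQ = -954, ΔP = 6.4. Midpoints: P̄ = 16.20, Q̄ = 487.0.
ε = (ΔQ/ΔP)(P̄/Q̄) = (-954/6.4)(16.20/487.0).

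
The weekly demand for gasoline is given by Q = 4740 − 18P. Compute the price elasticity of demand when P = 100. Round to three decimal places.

At P = 100, Q = 2940.
dQ/dP = −18.
ε = (dQ/dP)(P/Q) = (-18)(100/2940).

-0.612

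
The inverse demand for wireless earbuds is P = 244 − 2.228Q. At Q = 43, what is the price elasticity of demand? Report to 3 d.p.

At Q = 43, P = 244 − 2.228(43) = 148.20.
dP/dQ = −2.228, so dQ/dP = 1/(−2.228) = -0.449.
ε = (dQ/dP)(P/Q) = (-0.449)(148.20/43).

-1.547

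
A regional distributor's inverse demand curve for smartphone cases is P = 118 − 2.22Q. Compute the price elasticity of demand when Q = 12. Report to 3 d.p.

-3.429

At Q = 12, P = 118 − 2.22(12) = 91.36.
dP/dQ = −2.22, so dQ/dP = 1/(−2.22) = -0.450.
ε = (dQ/dP)(P/Q) = (-0.450)(91.36/12).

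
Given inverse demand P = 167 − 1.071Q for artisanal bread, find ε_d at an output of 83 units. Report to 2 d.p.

-0.88

At Q = 83, P = 167 − 1.071(83) = 78.11.
dP/dQ = −1.071, so dQ/dP = 1/(−1.071) = -0.934.
ε = (dQ/dP)(P/Q) = (-0.934)(78.11/83).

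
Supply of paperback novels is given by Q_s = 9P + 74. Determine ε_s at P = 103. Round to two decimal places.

At P = 103, Q_s = 1001.
dQ_s/dP = 9.
ε_s = (dQ_s/dP)(P/Q_s) = (9)(103/1001).

0.93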